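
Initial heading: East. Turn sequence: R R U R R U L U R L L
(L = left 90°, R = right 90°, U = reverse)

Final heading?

Start: East
  R (right (90° clockwise)) -> South
  R (right (90° clockwise)) -> West
  U (U-turn (180°)) -> East
  R (right (90° clockwise)) -> South
  R (right (90° clockwise)) -> West
  U (U-turn (180°)) -> East
  L (left (90° counter-clockwise)) -> North
  U (U-turn (180°)) -> South
  R (right (90° clockwise)) -> West
  L (left (90° counter-clockwise)) -> South
  L (left (90° counter-clockwise)) -> East
Final: East

Answer: Final heading: East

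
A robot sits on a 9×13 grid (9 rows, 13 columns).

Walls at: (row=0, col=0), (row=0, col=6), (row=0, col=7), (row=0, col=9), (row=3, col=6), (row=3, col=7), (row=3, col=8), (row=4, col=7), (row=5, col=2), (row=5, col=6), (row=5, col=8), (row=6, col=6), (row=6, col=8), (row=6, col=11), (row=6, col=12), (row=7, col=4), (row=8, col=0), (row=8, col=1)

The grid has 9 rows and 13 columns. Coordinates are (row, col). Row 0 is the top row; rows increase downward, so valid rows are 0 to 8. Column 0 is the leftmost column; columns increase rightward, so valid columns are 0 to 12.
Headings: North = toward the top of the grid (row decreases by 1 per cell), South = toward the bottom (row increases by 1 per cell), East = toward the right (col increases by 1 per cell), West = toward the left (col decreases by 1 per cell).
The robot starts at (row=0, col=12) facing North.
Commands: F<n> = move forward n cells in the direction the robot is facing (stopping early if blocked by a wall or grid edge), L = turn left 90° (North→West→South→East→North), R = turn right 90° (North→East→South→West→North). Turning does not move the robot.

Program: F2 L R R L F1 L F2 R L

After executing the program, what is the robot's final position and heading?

Start: (row=0, col=12), facing North
  F2: move forward 0/2 (blocked), now at (row=0, col=12)
  L: turn left, now facing West
  R: turn right, now facing North
  R: turn right, now facing East
  L: turn left, now facing North
  F1: move forward 0/1 (blocked), now at (row=0, col=12)
  L: turn left, now facing West
  F2: move forward 2, now at (row=0, col=10)
  R: turn right, now facing North
  L: turn left, now facing West
Final: (row=0, col=10), facing West

Answer: Final position: (row=0, col=10), facing West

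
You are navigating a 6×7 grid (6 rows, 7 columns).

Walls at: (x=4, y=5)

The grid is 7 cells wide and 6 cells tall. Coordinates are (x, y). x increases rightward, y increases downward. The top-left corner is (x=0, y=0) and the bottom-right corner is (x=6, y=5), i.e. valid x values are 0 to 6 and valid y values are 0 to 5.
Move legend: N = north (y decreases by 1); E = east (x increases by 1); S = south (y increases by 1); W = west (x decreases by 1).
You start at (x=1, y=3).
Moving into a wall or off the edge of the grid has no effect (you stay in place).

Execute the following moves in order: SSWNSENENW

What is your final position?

Start: (x=1, y=3)
  S (south): (x=1, y=3) -> (x=1, y=4)
  S (south): (x=1, y=4) -> (x=1, y=5)
  W (west): (x=1, y=5) -> (x=0, y=5)
  N (north): (x=0, y=5) -> (x=0, y=4)
  S (south): (x=0, y=4) -> (x=0, y=5)
  E (east): (x=0, y=5) -> (x=1, y=5)
  N (north): (x=1, y=5) -> (x=1, y=4)
  E (east): (x=1, y=4) -> (x=2, y=4)
  N (north): (x=2, y=4) -> (x=2, y=3)
  W (west): (x=2, y=3) -> (x=1, y=3)
Final: (x=1, y=3)

Answer: Final position: (x=1, y=3)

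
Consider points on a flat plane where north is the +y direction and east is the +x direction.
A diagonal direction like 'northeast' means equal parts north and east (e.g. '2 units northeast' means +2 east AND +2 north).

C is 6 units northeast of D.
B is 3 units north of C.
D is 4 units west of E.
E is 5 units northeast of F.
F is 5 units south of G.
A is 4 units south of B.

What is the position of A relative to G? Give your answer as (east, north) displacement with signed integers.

Answer: A is at (east=7, north=5) relative to G.

Derivation:
Place G at the origin (east=0, north=0).
  F is 5 units south of G: delta (east=+0, north=-5); F at (east=0, north=-5).
  E is 5 units northeast of F: delta (east=+5, north=+5); E at (east=5, north=0).
  D is 4 units west of E: delta (east=-4, north=+0); D at (east=1, north=0).
  C is 6 units northeast of D: delta (east=+6, north=+6); C at (east=7, north=6).
  B is 3 units north of C: delta (east=+0, north=+3); B at (east=7, north=9).
  A is 4 units south of B: delta (east=+0, north=-4); A at (east=7, north=5).
Therefore A relative to G: (east=7, north=5).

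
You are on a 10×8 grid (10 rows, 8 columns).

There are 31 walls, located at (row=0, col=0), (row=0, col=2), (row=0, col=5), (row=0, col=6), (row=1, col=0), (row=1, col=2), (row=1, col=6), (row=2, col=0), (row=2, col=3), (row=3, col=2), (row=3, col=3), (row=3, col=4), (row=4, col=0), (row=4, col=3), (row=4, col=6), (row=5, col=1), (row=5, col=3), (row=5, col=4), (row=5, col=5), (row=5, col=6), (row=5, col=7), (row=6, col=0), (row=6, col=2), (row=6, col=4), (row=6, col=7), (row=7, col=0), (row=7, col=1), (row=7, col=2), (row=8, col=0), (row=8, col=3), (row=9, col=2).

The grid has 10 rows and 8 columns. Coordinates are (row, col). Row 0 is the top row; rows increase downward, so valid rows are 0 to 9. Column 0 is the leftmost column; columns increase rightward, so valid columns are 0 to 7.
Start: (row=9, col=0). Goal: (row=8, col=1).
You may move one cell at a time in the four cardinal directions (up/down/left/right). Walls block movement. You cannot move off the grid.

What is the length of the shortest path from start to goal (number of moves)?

Answer: Shortest path length: 2

Derivation:
BFS from (row=9, col=0) until reaching (row=8, col=1):
  Distance 0: (row=9, col=0)
  Distance 1: (row=9, col=1)
  Distance 2: (row=8, col=1)  <- goal reached here
One shortest path (2 moves): (row=9, col=0) -> (row=9, col=1) -> (row=8, col=1)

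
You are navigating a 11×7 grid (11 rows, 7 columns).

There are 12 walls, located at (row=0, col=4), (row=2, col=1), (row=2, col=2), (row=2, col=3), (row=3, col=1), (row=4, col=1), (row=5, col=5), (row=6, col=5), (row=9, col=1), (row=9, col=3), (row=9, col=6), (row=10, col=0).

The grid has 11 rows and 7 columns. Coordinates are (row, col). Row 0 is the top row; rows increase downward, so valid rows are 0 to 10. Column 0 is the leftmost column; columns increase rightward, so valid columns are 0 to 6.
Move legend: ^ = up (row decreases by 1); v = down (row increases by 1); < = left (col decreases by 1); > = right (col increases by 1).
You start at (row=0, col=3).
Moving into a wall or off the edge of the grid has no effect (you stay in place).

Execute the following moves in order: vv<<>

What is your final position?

Start: (row=0, col=3)
  v (down): (row=0, col=3) -> (row=1, col=3)
  v (down): blocked, stay at (row=1, col=3)
  < (left): (row=1, col=3) -> (row=1, col=2)
  < (left): (row=1, col=2) -> (row=1, col=1)
  > (right): (row=1, col=1) -> (row=1, col=2)
Final: (row=1, col=2)

Answer: Final position: (row=1, col=2)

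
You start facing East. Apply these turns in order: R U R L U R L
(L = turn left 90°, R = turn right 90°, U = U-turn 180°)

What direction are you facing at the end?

Start: East
  R (right (90° clockwise)) -> South
  U (U-turn (180°)) -> North
  R (right (90° clockwise)) -> East
  L (left (90° counter-clockwise)) -> North
  U (U-turn (180°)) -> South
  R (right (90° clockwise)) -> West
  L (left (90° counter-clockwise)) -> South
Final: South

Answer: Final heading: South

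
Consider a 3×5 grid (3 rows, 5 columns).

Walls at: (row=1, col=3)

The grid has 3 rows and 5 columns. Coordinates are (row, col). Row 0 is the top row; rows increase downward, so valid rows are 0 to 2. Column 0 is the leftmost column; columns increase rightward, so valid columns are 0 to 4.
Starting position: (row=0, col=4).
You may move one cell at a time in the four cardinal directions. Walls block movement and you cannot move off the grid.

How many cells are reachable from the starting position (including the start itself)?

BFS flood-fill from (row=0, col=4):
  Distance 0: (row=0, col=4)
  Distance 1: (row=0, col=3), (row=1, col=4)
  Distance 2: (row=0, col=2), (row=2, col=4)
  Distance 3: (row=0, col=1), (row=1, col=2), (row=2, col=3)
  Distance 4: (row=0, col=0), (row=1, col=1), (row=2, col=2)
  Distance 5: (row=1, col=0), (row=2, col=1)
  Distance 6: (row=2, col=0)
Total reachable: 14 (grid has 14 open cells total)

Answer: Reachable cells: 14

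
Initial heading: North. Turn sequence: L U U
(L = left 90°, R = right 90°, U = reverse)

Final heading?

Start: North
  L (left (90° counter-clockwise)) -> West
  U (U-turn (180°)) -> East
  U (U-turn (180°)) -> West
Final: West

Answer: Final heading: West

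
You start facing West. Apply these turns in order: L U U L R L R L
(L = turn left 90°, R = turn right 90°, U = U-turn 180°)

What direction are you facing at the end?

Answer: Final heading: East

Derivation:
Start: West
  L (left (90° counter-clockwise)) -> South
  U (U-turn (180°)) -> North
  U (U-turn (180°)) -> South
  L (left (90° counter-clockwise)) -> East
  R (right (90° clockwise)) -> South
  L (left (90° counter-clockwise)) -> East
  R (right (90° clockwise)) -> South
  L (left (90° counter-clockwise)) -> East
Final: East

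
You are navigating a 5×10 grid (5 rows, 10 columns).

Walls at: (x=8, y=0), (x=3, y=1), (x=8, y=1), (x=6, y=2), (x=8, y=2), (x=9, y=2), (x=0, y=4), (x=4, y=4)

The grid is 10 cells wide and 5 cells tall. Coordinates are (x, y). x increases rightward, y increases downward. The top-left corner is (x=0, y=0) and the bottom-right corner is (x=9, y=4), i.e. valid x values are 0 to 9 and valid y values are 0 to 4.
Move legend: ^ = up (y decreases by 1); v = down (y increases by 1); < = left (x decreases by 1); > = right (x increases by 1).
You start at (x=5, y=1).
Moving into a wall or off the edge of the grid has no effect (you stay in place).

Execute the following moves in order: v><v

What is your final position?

Start: (x=5, y=1)
  v (down): (x=5, y=1) -> (x=5, y=2)
  > (right): blocked, stay at (x=5, y=2)
  < (left): (x=5, y=2) -> (x=4, y=2)
  v (down): (x=4, y=2) -> (x=4, y=3)
Final: (x=4, y=3)

Answer: Final position: (x=4, y=3)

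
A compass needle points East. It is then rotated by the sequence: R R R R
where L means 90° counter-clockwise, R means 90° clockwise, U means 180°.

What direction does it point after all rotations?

Start: East
  R (right (90° clockwise)) -> South
  R (right (90° clockwise)) -> West
  R (right (90° clockwise)) -> North
  R (right (90° clockwise)) -> East
Final: East

Answer: Final heading: East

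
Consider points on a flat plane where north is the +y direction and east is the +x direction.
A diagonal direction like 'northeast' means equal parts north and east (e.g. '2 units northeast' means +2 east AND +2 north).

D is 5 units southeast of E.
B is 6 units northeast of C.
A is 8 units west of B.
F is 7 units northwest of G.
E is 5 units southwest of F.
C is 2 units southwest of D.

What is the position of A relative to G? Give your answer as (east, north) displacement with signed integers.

Place G at the origin (east=0, north=0).
  F is 7 units northwest of G: delta (east=-7, north=+7); F at (east=-7, north=7).
  E is 5 units southwest of F: delta (east=-5, north=-5); E at (east=-12, north=2).
  D is 5 units southeast of E: delta (east=+5, north=-5); D at (east=-7, north=-3).
  C is 2 units southwest of D: delta (east=-2, north=-2); C at (east=-9, north=-5).
  B is 6 units northeast of C: delta (east=+6, north=+6); B at (east=-3, north=1).
  A is 8 units west of B: delta (east=-8, north=+0); A at (east=-11, north=1).
Therefore A relative to G: (east=-11, north=1).

Answer: A is at (east=-11, north=1) relative to G.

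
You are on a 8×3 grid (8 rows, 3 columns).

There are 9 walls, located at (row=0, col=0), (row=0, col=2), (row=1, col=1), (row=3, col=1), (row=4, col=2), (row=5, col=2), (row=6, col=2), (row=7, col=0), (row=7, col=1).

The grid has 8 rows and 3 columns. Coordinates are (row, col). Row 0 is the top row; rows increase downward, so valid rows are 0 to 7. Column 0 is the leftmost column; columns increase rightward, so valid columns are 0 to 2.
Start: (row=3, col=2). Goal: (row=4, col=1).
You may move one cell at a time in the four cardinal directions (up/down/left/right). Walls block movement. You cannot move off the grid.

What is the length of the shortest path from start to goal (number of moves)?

Answer: Shortest path length: 6

Derivation:
BFS from (row=3, col=2) until reaching (row=4, col=1):
  Distance 0: (row=3, col=2)
  Distance 1: (row=2, col=2)
  Distance 2: (row=1, col=2), (row=2, col=1)
  Distance 3: (row=2, col=0)
  Distance 4: (row=1, col=0), (row=3, col=0)
  Distance 5: (row=4, col=0)
  Distance 6: (row=4, col=1), (row=5, col=0)  <- goal reached here
One shortest path (6 moves): (row=3, col=2) -> (row=2, col=2) -> (row=2, col=1) -> (row=2, col=0) -> (row=3, col=0) -> (row=4, col=0) -> (row=4, col=1)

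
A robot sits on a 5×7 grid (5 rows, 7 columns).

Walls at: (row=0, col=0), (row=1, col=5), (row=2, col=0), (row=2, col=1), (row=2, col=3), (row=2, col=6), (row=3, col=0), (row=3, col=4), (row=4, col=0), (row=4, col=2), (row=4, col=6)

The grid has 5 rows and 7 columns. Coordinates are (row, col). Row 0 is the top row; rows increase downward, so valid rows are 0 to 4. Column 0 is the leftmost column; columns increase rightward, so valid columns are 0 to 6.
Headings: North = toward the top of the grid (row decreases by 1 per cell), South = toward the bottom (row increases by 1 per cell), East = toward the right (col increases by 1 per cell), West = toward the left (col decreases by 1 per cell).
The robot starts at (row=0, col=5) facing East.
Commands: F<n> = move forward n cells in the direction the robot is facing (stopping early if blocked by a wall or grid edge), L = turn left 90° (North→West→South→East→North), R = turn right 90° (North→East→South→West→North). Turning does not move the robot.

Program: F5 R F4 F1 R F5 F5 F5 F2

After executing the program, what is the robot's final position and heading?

Answer: Final position: (row=1, col=6), facing West

Derivation:
Start: (row=0, col=5), facing East
  F5: move forward 1/5 (blocked), now at (row=0, col=6)
  R: turn right, now facing South
  F4: move forward 1/4 (blocked), now at (row=1, col=6)
  F1: move forward 0/1 (blocked), now at (row=1, col=6)
  R: turn right, now facing West
  [×3]F5: move forward 0/5 (blocked), now at (row=1, col=6)
  F2: move forward 0/2 (blocked), now at (row=1, col=6)
Final: (row=1, col=6), facing West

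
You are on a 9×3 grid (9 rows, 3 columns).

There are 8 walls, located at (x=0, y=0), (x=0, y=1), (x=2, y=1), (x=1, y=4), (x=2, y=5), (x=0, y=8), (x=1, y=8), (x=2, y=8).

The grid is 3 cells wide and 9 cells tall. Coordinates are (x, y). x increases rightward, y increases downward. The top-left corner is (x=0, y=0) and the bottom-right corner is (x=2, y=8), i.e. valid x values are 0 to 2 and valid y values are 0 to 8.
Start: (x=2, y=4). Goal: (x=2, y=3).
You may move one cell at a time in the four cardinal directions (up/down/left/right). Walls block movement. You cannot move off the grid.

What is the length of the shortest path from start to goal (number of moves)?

Answer: Shortest path length: 1

Derivation:
BFS from (x=2, y=4) until reaching (x=2, y=3):
  Distance 0: (x=2, y=4)
  Distance 1: (x=2, y=3)  <- goal reached here
One shortest path (1 moves): (x=2, y=4) -> (x=2, y=3)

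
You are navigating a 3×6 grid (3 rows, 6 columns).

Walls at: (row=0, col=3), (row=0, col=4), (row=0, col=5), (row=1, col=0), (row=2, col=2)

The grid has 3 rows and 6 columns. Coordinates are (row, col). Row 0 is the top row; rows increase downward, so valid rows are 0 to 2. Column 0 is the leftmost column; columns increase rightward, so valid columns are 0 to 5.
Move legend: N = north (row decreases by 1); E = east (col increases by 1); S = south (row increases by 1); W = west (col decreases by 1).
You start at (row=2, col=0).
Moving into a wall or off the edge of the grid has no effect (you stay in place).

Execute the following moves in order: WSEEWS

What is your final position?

Answer: Final position: (row=2, col=0)

Derivation:
Start: (row=2, col=0)
  W (west): blocked, stay at (row=2, col=0)
  S (south): blocked, stay at (row=2, col=0)
  E (east): (row=2, col=0) -> (row=2, col=1)
  E (east): blocked, stay at (row=2, col=1)
  W (west): (row=2, col=1) -> (row=2, col=0)
  S (south): blocked, stay at (row=2, col=0)
Final: (row=2, col=0)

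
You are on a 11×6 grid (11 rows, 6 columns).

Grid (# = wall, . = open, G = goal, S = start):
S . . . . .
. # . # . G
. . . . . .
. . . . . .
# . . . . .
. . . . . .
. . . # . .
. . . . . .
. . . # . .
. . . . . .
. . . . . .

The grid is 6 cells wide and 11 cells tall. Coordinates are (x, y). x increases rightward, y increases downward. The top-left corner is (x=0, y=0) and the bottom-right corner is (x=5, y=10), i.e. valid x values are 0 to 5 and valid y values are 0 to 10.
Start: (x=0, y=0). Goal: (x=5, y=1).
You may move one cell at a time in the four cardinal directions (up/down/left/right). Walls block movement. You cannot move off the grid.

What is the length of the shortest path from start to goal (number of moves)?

BFS from (x=0, y=0) until reaching (x=5, y=1):
  Distance 0: (x=0, y=0)
  Distance 1: (x=1, y=0), (x=0, y=1)
  Distance 2: (x=2, y=0), (x=0, y=2)
  Distance 3: (x=3, y=0), (x=2, y=1), (x=1, y=2), (x=0, y=3)
  Distance 4: (x=4, y=0), (x=2, y=2), (x=1, y=3)
  Distance 5: (x=5, y=0), (x=4, y=1), (x=3, y=2), (x=2, y=3), (x=1, y=4)
  Distance 6: (x=5, y=1), (x=4, y=2), (x=3, y=3), (x=2, y=4), (x=1, y=5)  <- goal reached here
One shortest path (6 moves): (x=0, y=0) -> (x=1, y=0) -> (x=2, y=0) -> (x=3, y=0) -> (x=4, y=0) -> (x=5, y=0) -> (x=5, y=1)

Answer: Shortest path length: 6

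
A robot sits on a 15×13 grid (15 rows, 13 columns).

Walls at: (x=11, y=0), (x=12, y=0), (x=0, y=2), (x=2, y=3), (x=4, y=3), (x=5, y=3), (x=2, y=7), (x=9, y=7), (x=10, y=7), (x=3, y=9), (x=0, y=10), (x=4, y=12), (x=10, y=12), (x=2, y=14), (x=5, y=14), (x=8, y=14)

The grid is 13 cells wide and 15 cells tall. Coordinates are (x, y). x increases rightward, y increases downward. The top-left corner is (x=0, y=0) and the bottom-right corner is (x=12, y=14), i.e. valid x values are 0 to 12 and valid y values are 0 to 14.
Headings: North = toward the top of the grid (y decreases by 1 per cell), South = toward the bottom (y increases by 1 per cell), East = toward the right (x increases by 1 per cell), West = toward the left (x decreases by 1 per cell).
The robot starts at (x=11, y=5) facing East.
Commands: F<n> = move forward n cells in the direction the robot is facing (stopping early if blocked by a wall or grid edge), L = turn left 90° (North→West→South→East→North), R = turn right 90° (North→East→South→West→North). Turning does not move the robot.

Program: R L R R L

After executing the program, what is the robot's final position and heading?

Answer: Final position: (x=11, y=5), facing South

Derivation:
Start: (x=11, y=5), facing East
  R: turn right, now facing South
  L: turn left, now facing East
  R: turn right, now facing South
  R: turn right, now facing West
  L: turn left, now facing South
Final: (x=11, y=5), facing South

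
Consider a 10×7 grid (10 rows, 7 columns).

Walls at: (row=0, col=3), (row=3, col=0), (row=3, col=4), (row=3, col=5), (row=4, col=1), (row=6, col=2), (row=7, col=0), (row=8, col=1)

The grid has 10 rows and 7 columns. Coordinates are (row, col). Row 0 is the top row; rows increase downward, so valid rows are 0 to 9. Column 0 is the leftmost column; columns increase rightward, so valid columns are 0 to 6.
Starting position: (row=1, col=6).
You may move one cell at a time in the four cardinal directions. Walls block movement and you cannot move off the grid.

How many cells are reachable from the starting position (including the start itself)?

Answer: Reachable cells: 62

Derivation:
BFS flood-fill from (row=1, col=6):
  Distance 0: (row=1, col=6)
  Distance 1: (row=0, col=6), (row=1, col=5), (row=2, col=6)
  Distance 2: (row=0, col=5), (row=1, col=4), (row=2, col=5), (row=3, col=6)
  Distance 3: (row=0, col=4), (row=1, col=3), (row=2, col=4), (row=4, col=6)
  Distance 4: (row=1, col=2), (row=2, col=3), (row=4, col=5), (row=5, col=6)
  Distance 5: (row=0, col=2), (row=1, col=1), (row=2, col=2), (row=3, col=3), (row=4, col=4), (row=5, col=5), (row=6, col=6)
  Distance 6: (row=0, col=1), (row=1, col=0), (row=2, col=1), (row=3, col=2), (row=4, col=3), (row=5, col=4), (row=6, col=5), (row=7, col=6)
  Distance 7: (row=0, col=0), (row=2, col=0), (row=3, col=1), (row=4, col=2), (row=5, col=3), (row=6, col=4), (row=7, col=5), (row=8, col=6)
  Distance 8: (row=5, col=2), (row=6, col=3), (row=7, col=4), (row=8, col=5), (row=9, col=6)
  Distance 9: (row=5, col=1), (row=7, col=3), (row=8, col=4), (row=9, col=5)
  Distance 10: (row=5, col=0), (row=6, col=1), (row=7, col=2), (row=8, col=3), (row=9, col=4)
  Distance 11: (row=4, col=0), (row=6, col=0), (row=7, col=1), (row=8, col=2), (row=9, col=3)
  Distance 12: (row=9, col=2)
  Distance 13: (row=9, col=1)
  Distance 14: (row=9, col=0)
  Distance 15: (row=8, col=0)
Total reachable: 62 (grid has 62 open cells total)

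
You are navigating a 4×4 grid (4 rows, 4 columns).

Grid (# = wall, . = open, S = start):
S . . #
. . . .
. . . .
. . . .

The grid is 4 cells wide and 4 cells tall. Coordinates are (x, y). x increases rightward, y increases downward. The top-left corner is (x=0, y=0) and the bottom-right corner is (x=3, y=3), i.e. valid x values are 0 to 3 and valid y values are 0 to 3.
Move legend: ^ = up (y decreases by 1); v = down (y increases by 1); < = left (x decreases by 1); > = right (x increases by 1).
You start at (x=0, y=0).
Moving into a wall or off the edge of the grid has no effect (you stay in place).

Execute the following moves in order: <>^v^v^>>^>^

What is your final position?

Start: (x=0, y=0)
  < (left): blocked, stay at (x=0, y=0)
  > (right): (x=0, y=0) -> (x=1, y=0)
  ^ (up): blocked, stay at (x=1, y=0)
  v (down): (x=1, y=0) -> (x=1, y=1)
  ^ (up): (x=1, y=1) -> (x=1, y=0)
  v (down): (x=1, y=0) -> (x=1, y=1)
  ^ (up): (x=1, y=1) -> (x=1, y=0)
  > (right): (x=1, y=0) -> (x=2, y=0)
  > (right): blocked, stay at (x=2, y=0)
  ^ (up): blocked, stay at (x=2, y=0)
  > (right): blocked, stay at (x=2, y=0)
  ^ (up): blocked, stay at (x=2, y=0)
Final: (x=2, y=0)

Answer: Final position: (x=2, y=0)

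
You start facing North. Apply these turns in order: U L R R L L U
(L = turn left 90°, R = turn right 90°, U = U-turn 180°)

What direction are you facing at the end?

Answer: Final heading: West

Derivation:
Start: North
  U (U-turn (180°)) -> South
  L (left (90° counter-clockwise)) -> East
  R (right (90° clockwise)) -> South
  R (right (90° clockwise)) -> West
  L (left (90° counter-clockwise)) -> South
  L (left (90° counter-clockwise)) -> East
  U (U-turn (180°)) -> West
Final: West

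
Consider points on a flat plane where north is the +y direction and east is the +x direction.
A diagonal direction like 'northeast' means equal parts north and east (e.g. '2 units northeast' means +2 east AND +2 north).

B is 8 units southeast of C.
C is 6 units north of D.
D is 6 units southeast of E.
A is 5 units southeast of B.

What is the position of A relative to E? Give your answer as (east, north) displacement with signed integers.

Place E at the origin (east=0, north=0).
  D is 6 units southeast of E: delta (east=+6, north=-6); D at (east=6, north=-6).
  C is 6 units north of D: delta (east=+0, north=+6); C at (east=6, north=0).
  B is 8 units southeast of C: delta (east=+8, north=-8); B at (east=14, north=-8).
  A is 5 units southeast of B: delta (east=+5, north=-5); A at (east=19, north=-13).
Therefore A relative to E: (east=19, north=-13).

Answer: A is at (east=19, north=-13) relative to E.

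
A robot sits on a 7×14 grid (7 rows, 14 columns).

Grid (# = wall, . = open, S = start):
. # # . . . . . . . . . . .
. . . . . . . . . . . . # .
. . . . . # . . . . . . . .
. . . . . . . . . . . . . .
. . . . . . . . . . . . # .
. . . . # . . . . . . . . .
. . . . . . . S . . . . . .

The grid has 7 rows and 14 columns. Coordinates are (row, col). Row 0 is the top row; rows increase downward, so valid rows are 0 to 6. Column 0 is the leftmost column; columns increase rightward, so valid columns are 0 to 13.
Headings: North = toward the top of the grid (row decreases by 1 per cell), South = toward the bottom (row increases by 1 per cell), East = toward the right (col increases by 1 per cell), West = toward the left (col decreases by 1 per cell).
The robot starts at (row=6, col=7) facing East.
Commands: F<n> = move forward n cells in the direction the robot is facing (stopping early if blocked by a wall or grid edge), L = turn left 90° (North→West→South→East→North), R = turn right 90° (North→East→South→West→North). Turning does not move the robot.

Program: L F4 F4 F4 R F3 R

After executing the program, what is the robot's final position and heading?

Start: (row=6, col=7), facing East
  L: turn left, now facing North
  F4: move forward 4, now at (row=2, col=7)
  F4: move forward 2/4 (blocked), now at (row=0, col=7)
  F4: move forward 0/4 (blocked), now at (row=0, col=7)
  R: turn right, now facing East
  F3: move forward 3, now at (row=0, col=10)
  R: turn right, now facing South
Final: (row=0, col=10), facing South

Answer: Final position: (row=0, col=10), facing South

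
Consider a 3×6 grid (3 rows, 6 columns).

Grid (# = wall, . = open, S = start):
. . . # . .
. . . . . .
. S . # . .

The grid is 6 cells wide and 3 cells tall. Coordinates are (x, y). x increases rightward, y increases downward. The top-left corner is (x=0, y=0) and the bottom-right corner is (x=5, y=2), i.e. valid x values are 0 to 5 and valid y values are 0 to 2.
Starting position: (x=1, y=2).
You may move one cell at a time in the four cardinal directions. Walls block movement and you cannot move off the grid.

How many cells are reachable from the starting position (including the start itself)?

Answer: Reachable cells: 16

Derivation:
BFS flood-fill from (x=1, y=2):
  Distance 0: (x=1, y=2)
  Distance 1: (x=1, y=1), (x=0, y=2), (x=2, y=2)
  Distance 2: (x=1, y=0), (x=0, y=1), (x=2, y=1)
  Distance 3: (x=0, y=0), (x=2, y=0), (x=3, y=1)
  Distance 4: (x=4, y=1)
  Distance 5: (x=4, y=0), (x=5, y=1), (x=4, y=2)
  Distance 6: (x=5, y=0), (x=5, y=2)
Total reachable: 16 (grid has 16 open cells total)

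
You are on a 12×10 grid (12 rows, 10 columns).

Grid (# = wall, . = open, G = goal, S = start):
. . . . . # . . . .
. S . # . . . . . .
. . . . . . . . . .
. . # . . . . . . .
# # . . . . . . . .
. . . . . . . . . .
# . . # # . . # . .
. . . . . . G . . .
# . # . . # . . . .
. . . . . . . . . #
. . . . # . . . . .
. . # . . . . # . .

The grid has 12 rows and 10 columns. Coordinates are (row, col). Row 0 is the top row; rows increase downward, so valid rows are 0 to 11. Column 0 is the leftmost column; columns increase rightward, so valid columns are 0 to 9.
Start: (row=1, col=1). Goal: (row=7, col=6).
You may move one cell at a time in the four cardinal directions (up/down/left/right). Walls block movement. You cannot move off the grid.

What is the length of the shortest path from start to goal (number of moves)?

BFS from (row=1, col=1) until reaching (row=7, col=6):
  Distance 0: (row=1, col=1)
  Distance 1: (row=0, col=1), (row=1, col=0), (row=1, col=2), (row=2, col=1)
  Distance 2: (row=0, col=0), (row=0, col=2), (row=2, col=0), (row=2, col=2), (row=3, col=1)
  Distance 3: (row=0, col=3), (row=2, col=3), (row=3, col=0)
  Distance 4: (row=0, col=4), (row=2, col=4), (row=3, col=3)
  Distance 5: (row=1, col=4), (row=2, col=5), (row=3, col=4), (row=4, col=3)
  Distance 6: (row=1, col=5), (row=2, col=6), (row=3, col=5), (row=4, col=2), (row=4, col=4), (row=5, col=3)
  Distance 7: (row=1, col=6), (row=2, col=7), (row=3, col=6), (row=4, col=5), (row=5, col=2), (row=5, col=4)
  Distance 8: (row=0, col=6), (row=1, col=7), (row=2, col=8), (row=3, col=7), (row=4, col=6), (row=5, col=1), (row=5, col=5), (row=6, col=2)
  Distance 9: (row=0, col=7), (row=1, col=8), (row=2, col=9), (row=3, col=8), (row=4, col=7), (row=5, col=0), (row=5, col=6), (row=6, col=1), (row=6, col=5), (row=7, col=2)
  Distance 10: (row=0, col=8), (row=1, col=9), (row=3, col=9), (row=4, col=8), (row=5, col=7), (row=6, col=6), (row=7, col=1), (row=7, col=3), (row=7, col=5)
  Distance 11: (row=0, col=9), (row=4, col=9), (row=5, col=8), (row=7, col=0), (row=7, col=4), (row=7, col=6), (row=8, col=1), (row=8, col=3)  <- goal reached here
One shortest path (11 moves): (row=1, col=1) -> (row=1, col=2) -> (row=2, col=2) -> (row=2, col=3) -> (row=2, col=4) -> (row=2, col=5) -> (row=2, col=6) -> (row=3, col=6) -> (row=4, col=6) -> (row=5, col=6) -> (row=6, col=6) -> (row=7, col=6)

Answer: Shortest path length: 11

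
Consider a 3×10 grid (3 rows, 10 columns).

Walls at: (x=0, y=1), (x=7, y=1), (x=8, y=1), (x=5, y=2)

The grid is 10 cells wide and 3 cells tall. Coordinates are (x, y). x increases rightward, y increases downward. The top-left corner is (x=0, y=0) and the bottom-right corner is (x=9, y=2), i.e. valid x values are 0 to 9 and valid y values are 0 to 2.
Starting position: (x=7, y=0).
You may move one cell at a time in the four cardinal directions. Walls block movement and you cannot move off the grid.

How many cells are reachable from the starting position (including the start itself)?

Answer: Reachable cells: 26

Derivation:
BFS flood-fill from (x=7, y=0):
  Distance 0: (x=7, y=0)
  Distance 1: (x=6, y=0), (x=8, y=0)
  Distance 2: (x=5, y=0), (x=9, y=0), (x=6, y=1)
  Distance 3: (x=4, y=0), (x=5, y=1), (x=9, y=1), (x=6, y=2)
  Distance 4: (x=3, y=0), (x=4, y=1), (x=7, y=2), (x=9, y=2)
  Distance 5: (x=2, y=0), (x=3, y=1), (x=4, y=2), (x=8, y=2)
  Distance 6: (x=1, y=0), (x=2, y=1), (x=3, y=2)
  Distance 7: (x=0, y=0), (x=1, y=1), (x=2, y=2)
  Distance 8: (x=1, y=2)
  Distance 9: (x=0, y=2)
Total reachable: 26 (grid has 26 open cells total)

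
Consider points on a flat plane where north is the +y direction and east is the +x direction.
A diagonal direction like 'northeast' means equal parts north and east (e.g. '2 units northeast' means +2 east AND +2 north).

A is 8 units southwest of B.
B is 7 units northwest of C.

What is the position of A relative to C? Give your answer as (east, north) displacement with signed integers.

Answer: A is at (east=-15, north=-1) relative to C.

Derivation:
Place C at the origin (east=0, north=0).
  B is 7 units northwest of C: delta (east=-7, north=+7); B at (east=-7, north=7).
  A is 8 units southwest of B: delta (east=-8, north=-8); A at (east=-15, north=-1).
Therefore A relative to C: (east=-15, north=-1).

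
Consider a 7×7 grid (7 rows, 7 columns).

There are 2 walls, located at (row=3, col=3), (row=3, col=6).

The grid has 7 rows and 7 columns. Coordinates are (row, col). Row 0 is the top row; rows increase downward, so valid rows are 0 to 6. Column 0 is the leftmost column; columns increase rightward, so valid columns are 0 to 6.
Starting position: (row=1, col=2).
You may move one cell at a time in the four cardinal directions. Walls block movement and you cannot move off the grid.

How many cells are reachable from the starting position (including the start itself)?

Answer: Reachable cells: 47

Derivation:
BFS flood-fill from (row=1, col=2):
  Distance 0: (row=1, col=2)
  Distance 1: (row=0, col=2), (row=1, col=1), (row=1, col=3), (row=2, col=2)
  Distance 2: (row=0, col=1), (row=0, col=3), (row=1, col=0), (row=1, col=4), (row=2, col=1), (row=2, col=3), (row=3, col=2)
  Distance 3: (row=0, col=0), (row=0, col=4), (row=1, col=5), (row=2, col=0), (row=2, col=4), (row=3, col=1), (row=4, col=2)
  Distance 4: (row=0, col=5), (row=1, col=6), (row=2, col=5), (row=3, col=0), (row=3, col=4), (row=4, col=1), (row=4, col=3), (row=5, col=2)
  Distance 5: (row=0, col=6), (row=2, col=6), (row=3, col=5), (row=4, col=0), (row=4, col=4), (row=5, col=1), (row=5, col=3), (row=6, col=2)
  Distance 6: (row=4, col=5), (row=5, col=0), (row=5, col=4), (row=6, col=1), (row=6, col=3)
  Distance 7: (row=4, col=6), (row=5, col=5), (row=6, col=0), (row=6, col=4)
  Distance 8: (row=5, col=6), (row=6, col=5)
  Distance 9: (row=6, col=6)
Total reachable: 47 (grid has 47 open cells total)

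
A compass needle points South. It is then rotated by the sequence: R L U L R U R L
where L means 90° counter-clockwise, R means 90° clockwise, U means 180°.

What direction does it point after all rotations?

Start: South
  R (right (90° clockwise)) -> West
  L (left (90° counter-clockwise)) -> South
  U (U-turn (180°)) -> North
  L (left (90° counter-clockwise)) -> West
  R (right (90° clockwise)) -> North
  U (U-turn (180°)) -> South
  R (right (90° clockwise)) -> West
  L (left (90° counter-clockwise)) -> South
Final: South

Answer: Final heading: South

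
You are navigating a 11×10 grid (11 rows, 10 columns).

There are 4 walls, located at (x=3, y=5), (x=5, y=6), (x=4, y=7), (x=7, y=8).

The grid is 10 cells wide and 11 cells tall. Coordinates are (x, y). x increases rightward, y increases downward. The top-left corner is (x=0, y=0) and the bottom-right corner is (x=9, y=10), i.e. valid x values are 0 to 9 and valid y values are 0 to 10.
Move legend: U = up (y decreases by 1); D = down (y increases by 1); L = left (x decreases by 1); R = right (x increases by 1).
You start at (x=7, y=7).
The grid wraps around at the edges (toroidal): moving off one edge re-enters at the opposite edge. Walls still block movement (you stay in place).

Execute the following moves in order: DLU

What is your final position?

Start: (x=7, y=7)
  D (down): blocked, stay at (x=7, y=7)
  L (left): (x=7, y=7) -> (x=6, y=7)
  U (up): (x=6, y=7) -> (x=6, y=6)
Final: (x=6, y=6)

Answer: Final position: (x=6, y=6)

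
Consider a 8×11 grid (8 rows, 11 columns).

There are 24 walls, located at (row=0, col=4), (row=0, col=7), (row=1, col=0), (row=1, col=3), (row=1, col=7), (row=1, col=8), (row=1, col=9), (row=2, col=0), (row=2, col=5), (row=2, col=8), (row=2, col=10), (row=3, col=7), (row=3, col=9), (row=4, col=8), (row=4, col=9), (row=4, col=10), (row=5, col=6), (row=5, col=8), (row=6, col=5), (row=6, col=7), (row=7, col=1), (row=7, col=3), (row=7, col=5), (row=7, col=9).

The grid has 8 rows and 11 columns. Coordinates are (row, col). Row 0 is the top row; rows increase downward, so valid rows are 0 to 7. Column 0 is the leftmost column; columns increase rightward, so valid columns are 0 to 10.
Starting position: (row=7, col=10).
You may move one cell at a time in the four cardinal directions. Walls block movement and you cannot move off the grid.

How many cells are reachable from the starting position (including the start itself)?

BFS flood-fill from (row=7, col=10):
  Distance 0: (row=7, col=10)
  Distance 1: (row=6, col=10)
  Distance 2: (row=5, col=10), (row=6, col=9)
  Distance 3: (row=5, col=9), (row=6, col=8)
  Distance 4: (row=7, col=8)
  Distance 5: (row=7, col=7)
  Distance 6: (row=7, col=6)
  Distance 7: (row=6, col=6)
Total reachable: 10 (grid has 64 open cells total)

Answer: Reachable cells: 10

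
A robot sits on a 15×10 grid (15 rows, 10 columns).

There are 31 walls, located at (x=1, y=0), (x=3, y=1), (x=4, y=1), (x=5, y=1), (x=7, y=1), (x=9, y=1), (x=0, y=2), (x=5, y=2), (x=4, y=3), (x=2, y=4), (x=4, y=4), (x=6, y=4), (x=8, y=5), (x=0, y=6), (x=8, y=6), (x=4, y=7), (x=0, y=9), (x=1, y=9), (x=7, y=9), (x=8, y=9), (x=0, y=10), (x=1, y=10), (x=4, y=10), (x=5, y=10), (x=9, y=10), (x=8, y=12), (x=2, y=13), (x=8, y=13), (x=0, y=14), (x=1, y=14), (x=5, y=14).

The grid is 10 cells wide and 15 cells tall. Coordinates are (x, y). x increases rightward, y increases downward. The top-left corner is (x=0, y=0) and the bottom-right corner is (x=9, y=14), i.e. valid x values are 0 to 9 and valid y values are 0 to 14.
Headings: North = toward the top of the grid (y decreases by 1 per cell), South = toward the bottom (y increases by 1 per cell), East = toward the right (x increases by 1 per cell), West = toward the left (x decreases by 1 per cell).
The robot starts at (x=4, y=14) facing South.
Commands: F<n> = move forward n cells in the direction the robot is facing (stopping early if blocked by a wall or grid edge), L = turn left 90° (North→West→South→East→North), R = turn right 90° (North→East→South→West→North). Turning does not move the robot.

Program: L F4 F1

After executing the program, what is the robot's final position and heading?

Answer: Final position: (x=4, y=14), facing East

Derivation:
Start: (x=4, y=14), facing South
  L: turn left, now facing East
  F4: move forward 0/4 (blocked), now at (x=4, y=14)
  F1: move forward 0/1 (blocked), now at (x=4, y=14)
Final: (x=4, y=14), facing East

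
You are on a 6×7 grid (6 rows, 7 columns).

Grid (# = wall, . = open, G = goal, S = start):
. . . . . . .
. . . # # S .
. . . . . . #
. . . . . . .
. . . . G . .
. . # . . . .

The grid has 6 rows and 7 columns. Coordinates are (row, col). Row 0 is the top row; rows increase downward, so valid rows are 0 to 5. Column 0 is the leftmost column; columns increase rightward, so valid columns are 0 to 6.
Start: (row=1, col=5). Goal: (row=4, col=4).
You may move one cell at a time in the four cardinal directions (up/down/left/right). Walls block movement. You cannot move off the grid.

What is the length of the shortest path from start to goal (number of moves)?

BFS from (row=1, col=5) until reaching (row=4, col=4):
  Distance 0: (row=1, col=5)
  Distance 1: (row=0, col=5), (row=1, col=6), (row=2, col=5)
  Distance 2: (row=0, col=4), (row=0, col=6), (row=2, col=4), (row=3, col=5)
  Distance 3: (row=0, col=3), (row=2, col=3), (row=3, col=4), (row=3, col=6), (row=4, col=5)
  Distance 4: (row=0, col=2), (row=2, col=2), (row=3, col=3), (row=4, col=4), (row=4, col=6), (row=5, col=5)  <- goal reached here
One shortest path (4 moves): (row=1, col=5) -> (row=2, col=5) -> (row=2, col=4) -> (row=3, col=4) -> (row=4, col=4)

Answer: Shortest path length: 4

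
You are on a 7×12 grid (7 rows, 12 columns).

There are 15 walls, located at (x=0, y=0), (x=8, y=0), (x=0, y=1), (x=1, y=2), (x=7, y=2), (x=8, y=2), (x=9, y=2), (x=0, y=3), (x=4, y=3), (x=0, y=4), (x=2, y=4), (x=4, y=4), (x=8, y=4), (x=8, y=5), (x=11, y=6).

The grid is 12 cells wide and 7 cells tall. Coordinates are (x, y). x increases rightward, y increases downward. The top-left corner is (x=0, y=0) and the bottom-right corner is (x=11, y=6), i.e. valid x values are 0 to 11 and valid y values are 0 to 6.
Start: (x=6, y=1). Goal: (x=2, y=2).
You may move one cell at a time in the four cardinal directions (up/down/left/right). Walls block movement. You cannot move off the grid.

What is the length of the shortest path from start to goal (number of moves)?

Answer: Shortest path length: 5

Derivation:
BFS from (x=6, y=1) until reaching (x=2, y=2):
  Distance 0: (x=6, y=1)
  Distance 1: (x=6, y=0), (x=5, y=1), (x=7, y=1), (x=6, y=2)
  Distance 2: (x=5, y=0), (x=7, y=0), (x=4, y=1), (x=8, y=1), (x=5, y=2), (x=6, y=3)
  Distance 3: (x=4, y=0), (x=3, y=1), (x=9, y=1), (x=4, y=2), (x=5, y=3), (x=7, y=3), (x=6, y=4)
  Distance 4: (x=3, y=0), (x=9, y=0), (x=2, y=1), (x=10, y=1), (x=3, y=2), (x=8, y=3), (x=5, y=4), (x=7, y=4), (x=6, y=5)
  Distance 5: (x=2, y=0), (x=10, y=0), (x=1, y=1), (x=11, y=1), (x=2, y=2), (x=10, y=2), (x=3, y=3), (x=9, y=3), (x=5, y=5), (x=7, y=5), (x=6, y=6)  <- goal reached here
One shortest path (5 moves): (x=6, y=1) -> (x=5, y=1) -> (x=4, y=1) -> (x=3, y=1) -> (x=2, y=1) -> (x=2, y=2)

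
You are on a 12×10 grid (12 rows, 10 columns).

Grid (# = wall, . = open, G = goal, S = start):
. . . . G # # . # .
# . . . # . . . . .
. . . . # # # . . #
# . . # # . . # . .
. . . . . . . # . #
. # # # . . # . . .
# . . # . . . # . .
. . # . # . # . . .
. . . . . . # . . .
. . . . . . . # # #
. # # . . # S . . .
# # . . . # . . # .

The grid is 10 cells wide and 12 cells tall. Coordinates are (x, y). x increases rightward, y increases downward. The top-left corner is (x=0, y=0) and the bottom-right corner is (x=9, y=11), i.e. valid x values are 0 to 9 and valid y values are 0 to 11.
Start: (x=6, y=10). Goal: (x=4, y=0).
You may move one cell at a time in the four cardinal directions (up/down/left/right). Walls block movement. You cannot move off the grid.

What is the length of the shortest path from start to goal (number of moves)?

BFS from (x=6, y=10) until reaching (x=4, y=0):
  Distance 0: (x=6, y=10)
  Distance 1: (x=6, y=9), (x=7, y=10), (x=6, y=11)
  Distance 2: (x=5, y=9), (x=8, y=10), (x=7, y=11)
  Distance 3: (x=5, y=8), (x=4, y=9), (x=9, y=10)
  Distance 4: (x=5, y=7), (x=4, y=8), (x=3, y=9), (x=4, y=10), (x=9, y=11)
  Distance 5: (x=5, y=6), (x=3, y=8), (x=2, y=9), (x=3, y=10), (x=4, y=11)
  Distance 6: (x=5, y=5), (x=4, y=6), (x=6, y=6), (x=3, y=7), (x=2, y=8), (x=1, y=9), (x=3, y=11)
  Distance 7: (x=5, y=4), (x=4, y=5), (x=1, y=8), (x=0, y=9), (x=2, y=11)
  Distance 8: (x=5, y=3), (x=4, y=4), (x=6, y=4), (x=1, y=7), (x=0, y=8), (x=0, y=10)
  Distance 9: (x=6, y=3), (x=3, y=4), (x=1, y=6), (x=0, y=7)
  Distance 10: (x=2, y=4), (x=2, y=6)
  Distance 11: (x=2, y=3), (x=1, y=4)
  Distance 12: (x=2, y=2), (x=1, y=3), (x=0, y=4)
  Distance 13: (x=2, y=1), (x=1, y=2), (x=3, y=2), (x=0, y=5)
  Distance 14: (x=2, y=0), (x=1, y=1), (x=3, y=1), (x=0, y=2)
  Distance 15: (x=1, y=0), (x=3, y=0)
  Distance 16: (x=0, y=0), (x=4, y=0)  <- goal reached here
One shortest path (16 moves): (x=6, y=10) -> (x=6, y=9) -> (x=5, y=9) -> (x=5, y=8) -> (x=5, y=7) -> (x=5, y=6) -> (x=4, y=6) -> (x=4, y=5) -> (x=4, y=4) -> (x=3, y=4) -> (x=2, y=4) -> (x=2, y=3) -> (x=2, y=2) -> (x=3, y=2) -> (x=3, y=1) -> (x=3, y=0) -> (x=4, y=0)

Answer: Shortest path length: 16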